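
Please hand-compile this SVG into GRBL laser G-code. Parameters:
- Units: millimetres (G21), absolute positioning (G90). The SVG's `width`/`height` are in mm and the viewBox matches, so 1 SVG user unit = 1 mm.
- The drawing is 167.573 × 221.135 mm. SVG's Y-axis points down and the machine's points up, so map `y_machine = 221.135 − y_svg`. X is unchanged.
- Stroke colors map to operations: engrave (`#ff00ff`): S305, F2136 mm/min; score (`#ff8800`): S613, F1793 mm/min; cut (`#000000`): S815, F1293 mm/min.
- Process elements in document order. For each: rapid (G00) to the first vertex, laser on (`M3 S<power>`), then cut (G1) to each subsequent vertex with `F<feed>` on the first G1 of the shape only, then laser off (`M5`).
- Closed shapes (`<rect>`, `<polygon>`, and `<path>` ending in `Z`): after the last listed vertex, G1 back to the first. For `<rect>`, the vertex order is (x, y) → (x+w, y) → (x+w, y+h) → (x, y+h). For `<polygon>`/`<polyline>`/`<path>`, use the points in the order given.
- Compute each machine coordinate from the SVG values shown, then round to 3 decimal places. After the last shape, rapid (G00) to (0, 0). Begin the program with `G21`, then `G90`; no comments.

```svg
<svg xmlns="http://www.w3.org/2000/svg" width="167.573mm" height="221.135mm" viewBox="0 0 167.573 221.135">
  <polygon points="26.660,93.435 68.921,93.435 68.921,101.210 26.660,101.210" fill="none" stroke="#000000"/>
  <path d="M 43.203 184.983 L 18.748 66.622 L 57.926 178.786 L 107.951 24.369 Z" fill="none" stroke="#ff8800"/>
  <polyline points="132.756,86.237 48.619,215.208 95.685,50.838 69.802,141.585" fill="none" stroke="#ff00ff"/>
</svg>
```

G21
G90
G00 X26.660 Y127.700
M3 S815
G1 X68.921 Y127.700 F1293
G1 X68.921 Y119.925
G1 X26.660 Y119.925
G1 X26.660 Y127.700
M5
G00 X43.203 Y36.152
M3 S613
G1 X18.748 Y154.513 F1793
G1 X57.926 Y42.349
G1 X107.951 Y196.766
G1 X43.203 Y36.152
M5
G00 X132.756 Y134.898
M3 S305
G1 X48.619 Y5.927 F2136
G1 X95.685 Y170.297
G1 X69.802 Y79.550
M5
G00 X0.000 Y0.000

viewBox `0 0 167.573 221.135` with mm width/height → 1 unit = 1 mm. Flip: y_m = 221.135 − y_svg.

**Shape 1** — `<polygon>` rectangle, stroke `#000000` → cut (S815, F1293). Machine vertices: (26.660,127.700) → (68.921,127.700) → (68.921,119.925) → (26.660,119.925) → (26.660,127.700). Closed: final G1 returns to the first vertex.

**Shape 2** — `<path>` closed polygon, stroke `#ff8800` → score (S613, F1793). Machine vertices: (43.203,36.152) → (18.748,154.513) → (57.926,42.349) → (107.951,196.766) → (43.203,36.152). Closed: final G1 returns to the first vertex.

**Shape 3** — `<polyline>` open polyline, stroke `#ff00ff` → engrave (S305, F2136). Machine vertices: (132.756,134.898) → (48.619,5.927) → (95.685,170.297) → (69.802,79.550). Open path.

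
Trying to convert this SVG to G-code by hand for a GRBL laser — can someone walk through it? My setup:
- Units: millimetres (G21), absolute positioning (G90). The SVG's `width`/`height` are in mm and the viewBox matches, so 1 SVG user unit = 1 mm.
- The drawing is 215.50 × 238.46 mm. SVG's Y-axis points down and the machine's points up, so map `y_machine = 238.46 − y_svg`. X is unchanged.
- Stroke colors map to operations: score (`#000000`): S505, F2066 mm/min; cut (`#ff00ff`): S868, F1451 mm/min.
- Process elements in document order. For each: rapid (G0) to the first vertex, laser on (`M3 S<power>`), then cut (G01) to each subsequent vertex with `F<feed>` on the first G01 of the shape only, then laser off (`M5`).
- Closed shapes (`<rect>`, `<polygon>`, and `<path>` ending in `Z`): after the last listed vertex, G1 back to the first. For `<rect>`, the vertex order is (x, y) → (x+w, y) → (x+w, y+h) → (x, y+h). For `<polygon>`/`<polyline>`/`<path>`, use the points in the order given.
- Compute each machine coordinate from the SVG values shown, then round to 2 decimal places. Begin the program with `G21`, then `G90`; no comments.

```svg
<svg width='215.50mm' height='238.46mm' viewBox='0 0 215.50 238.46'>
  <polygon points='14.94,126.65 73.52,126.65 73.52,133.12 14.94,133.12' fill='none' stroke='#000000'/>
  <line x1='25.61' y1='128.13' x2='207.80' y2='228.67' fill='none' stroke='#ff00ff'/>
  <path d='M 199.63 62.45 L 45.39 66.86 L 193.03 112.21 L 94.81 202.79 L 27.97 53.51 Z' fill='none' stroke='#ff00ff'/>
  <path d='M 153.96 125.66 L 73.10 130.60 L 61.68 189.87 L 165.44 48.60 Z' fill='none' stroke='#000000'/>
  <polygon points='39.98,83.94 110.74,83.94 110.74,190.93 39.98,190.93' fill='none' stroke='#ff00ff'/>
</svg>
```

Since the viewBox matches the mm dimensions, user units are millimetres directly. The only transform is the Y-flip y_m = 238.46 − y_svg.

Shape 1 is a rectangle drawn with `<polygon>`. Its stroke #000000 means score at S505, F2066. After flipping Y the toolpath is (14.94,111.81) → (73.52,111.81) → (73.52,105.34) → (14.94,105.34) → (14.94,111.81), returning to the start.

Shape 2 is a line segment drawn with `<line>`. Its stroke #ff00ff means cut at S868, F1451. After flipping Y the toolpath is (25.61,110.33) → (207.80,9.79).

Shape 3 is a closed polygon drawn with `<path>`. Its stroke #ff00ff means cut at S868, F1451. After flipping Y the toolpath is (199.63,176.01) → (45.39,171.60) → (193.03,126.25) → (94.81,35.67) → (27.97,184.95) → (199.63,176.01), returning to the start.

Shape 4 is a closed polygon drawn with `<path>`. Its stroke #000000 means score at S505, F2066. After flipping Y the toolpath is (153.96,112.80) → (73.10,107.86) → (61.68,48.59) → (165.44,189.86) → (153.96,112.80), returning to the start.

Shape 5 is a rectangle drawn with `<polygon>`. Its stroke #ff00ff means cut at S868, F1451. After flipping Y the toolpath is (39.98,154.52) → (110.74,154.52) → (110.74,47.53) → (39.98,47.53) → (39.98,154.52), returning to the start.

G21
G90
G0 X14.94 Y111.81
M3 S505
G01 X73.52 Y111.81 F2066
G01 X73.52 Y105.34
G01 X14.94 Y105.34
G01 X14.94 Y111.81
M5
G0 X25.61 Y110.33
M3 S868
G01 X207.80 Y9.79 F1451
M5
G0 X199.63 Y176.01
M3 S868
G01 X45.39 Y171.60 F1451
G01 X193.03 Y126.25
G01 X94.81 Y35.67
G01 X27.97 Y184.95
G01 X199.63 Y176.01
M5
G0 X153.96 Y112.80
M3 S505
G01 X73.10 Y107.86 F2066
G01 X61.68 Y48.59
G01 X165.44 Y189.86
G01 X153.96 Y112.80
M5
G0 X39.98 Y154.52
M3 S868
G01 X110.74 Y154.52 F1451
G01 X110.74 Y47.53
G01 X39.98 Y47.53
G01 X39.98 Y154.52
M5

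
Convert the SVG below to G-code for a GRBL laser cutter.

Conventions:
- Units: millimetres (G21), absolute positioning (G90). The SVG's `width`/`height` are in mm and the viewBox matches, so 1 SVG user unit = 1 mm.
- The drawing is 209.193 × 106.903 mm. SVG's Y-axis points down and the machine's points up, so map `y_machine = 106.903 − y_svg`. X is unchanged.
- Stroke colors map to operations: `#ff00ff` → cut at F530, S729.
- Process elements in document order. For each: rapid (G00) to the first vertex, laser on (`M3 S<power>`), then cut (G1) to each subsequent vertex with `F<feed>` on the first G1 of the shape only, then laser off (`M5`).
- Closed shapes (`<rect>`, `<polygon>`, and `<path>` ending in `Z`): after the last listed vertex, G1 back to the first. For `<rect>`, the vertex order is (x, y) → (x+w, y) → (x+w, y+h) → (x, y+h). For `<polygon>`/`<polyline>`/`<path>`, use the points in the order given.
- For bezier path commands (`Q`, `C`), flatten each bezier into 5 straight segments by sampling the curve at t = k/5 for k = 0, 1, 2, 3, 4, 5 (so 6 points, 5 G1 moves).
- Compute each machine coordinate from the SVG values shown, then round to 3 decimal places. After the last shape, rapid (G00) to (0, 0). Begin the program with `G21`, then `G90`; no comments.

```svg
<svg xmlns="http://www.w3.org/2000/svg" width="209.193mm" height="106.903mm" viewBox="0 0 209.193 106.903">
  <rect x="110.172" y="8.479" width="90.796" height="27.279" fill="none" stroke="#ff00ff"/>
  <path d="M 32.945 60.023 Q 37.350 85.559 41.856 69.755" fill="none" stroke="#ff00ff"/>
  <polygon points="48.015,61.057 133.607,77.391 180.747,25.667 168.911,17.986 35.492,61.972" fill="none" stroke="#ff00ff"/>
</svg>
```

G21
G90
G00 X110.172 Y98.424
M3 S729
G1 X200.968 Y98.424 F530
G1 X200.968 Y71.145
G1 X110.172 Y71.145
G1 X110.172 Y98.424
M5
G00 X32.945 Y46.880
M3 S729
G1 X34.711 Y38.319 F530
G1 X36.485 Y33.066
G1 X38.267 Y31.119
G1 X40.058 Y32.480
G1 X41.856 Y37.148
M5
G00 X48.015 Y45.846
M3 S729
G1 X133.607 Y29.512 F530
G1 X180.747 Y81.236
G1 X168.911 Y88.917
G1 X35.492 Y44.931
G1 X48.015 Y45.846
M5
G00 X0.000 Y0.000

Since the viewBox matches the mm dimensions, user units are millimetres directly. The only transform is the Y-flip y_m = 106.903 − y_svg.

Shape 1 is a rectangle drawn with `<rect>`. Its stroke #ff00ff means cut at S729, F530. After flipping Y the toolpath is (110.172,98.424) → (200.968,98.424) → (200.968,71.145) → (110.172,71.145) → (110.172,98.424), returning to the start.

Shape 2 is a quadratic bezier drawn with `<path>`. Its stroke #ff00ff means cut at S729, F530. After flipping Y the toolpath is (32.945,46.880) → (34.711,38.319) → (36.485,33.066) → (38.267,31.119) → (40.058,32.480) → (41.856,37.148).

Shape 3 is a closed polygon drawn with `<polygon>`. Its stroke #ff00ff means cut at S729, F530. After flipping Y the toolpath is (48.015,45.846) → (133.607,29.512) → (180.747,81.236) → (168.911,88.917) → (35.492,44.931) → (48.015,45.846), returning to the start.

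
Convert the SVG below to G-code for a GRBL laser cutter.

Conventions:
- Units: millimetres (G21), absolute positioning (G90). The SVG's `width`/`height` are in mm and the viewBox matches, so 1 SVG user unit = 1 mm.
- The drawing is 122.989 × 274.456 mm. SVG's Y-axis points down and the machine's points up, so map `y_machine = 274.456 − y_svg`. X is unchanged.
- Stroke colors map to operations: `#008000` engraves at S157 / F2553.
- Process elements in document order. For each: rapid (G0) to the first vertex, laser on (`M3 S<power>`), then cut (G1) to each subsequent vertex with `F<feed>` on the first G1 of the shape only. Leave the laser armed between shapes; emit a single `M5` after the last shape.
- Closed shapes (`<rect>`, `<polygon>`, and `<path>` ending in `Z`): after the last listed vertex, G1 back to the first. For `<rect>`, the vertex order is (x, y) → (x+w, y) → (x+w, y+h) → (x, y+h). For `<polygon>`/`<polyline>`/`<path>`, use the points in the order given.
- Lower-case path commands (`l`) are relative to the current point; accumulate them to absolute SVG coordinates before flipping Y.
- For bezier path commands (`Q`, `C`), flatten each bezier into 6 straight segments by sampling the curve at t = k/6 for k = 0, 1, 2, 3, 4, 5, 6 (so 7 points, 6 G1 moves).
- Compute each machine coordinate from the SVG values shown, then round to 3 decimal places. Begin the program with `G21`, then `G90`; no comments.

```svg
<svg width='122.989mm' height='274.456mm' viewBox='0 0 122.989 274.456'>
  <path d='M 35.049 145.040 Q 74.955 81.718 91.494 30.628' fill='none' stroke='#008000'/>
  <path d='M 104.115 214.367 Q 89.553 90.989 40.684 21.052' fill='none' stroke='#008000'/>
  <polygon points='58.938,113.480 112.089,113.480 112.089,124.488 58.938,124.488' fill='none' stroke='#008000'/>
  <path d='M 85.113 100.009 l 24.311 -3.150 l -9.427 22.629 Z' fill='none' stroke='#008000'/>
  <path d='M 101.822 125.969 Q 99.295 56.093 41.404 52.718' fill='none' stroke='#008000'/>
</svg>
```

G21
G90
G0 X35.049 Y129.416
M3 S157
G1 X47.702 Y150.184 F2553
G1 X59.057 Y170.272
G1 X69.113 Y189.680
G1 X77.872 Y208.409
G1 X85.332 Y226.458
G1 X91.494 Y243.828
G0 X104.115 Y60.089
M3 S157
G1 X98.308 Y99.731 F2553
G1 X90.595 Y136.403
G1 X80.976 Y170.107
G1 X69.451 Y200.841
G1 X56.021 Y228.607
G1 X40.684 Y253.404
G0 X58.938 Y160.976
M3 S157
G1 X112.089 Y160.976 F2553
G1 X112.089 Y149.968
G1 X58.938 Y149.968
G1 X58.938 Y160.976
G0 X85.113 Y174.447
M3 S157
G1 X109.424 Y177.597 F2553
G1 X99.997 Y154.968
G1 X85.113 Y174.447
G0 X101.822 Y148.487
M3 S157
G1 X99.442 Y169.932 F2553
G1 X93.986 Y187.682
G1 X85.454 Y201.738
G1 X73.846 Y212.099
G1 X59.163 Y218.766
G1 X41.404 Y221.738
M5

1 u = 1 mm; y_m = 274.456 − y.

[1] `<path>` quadratic bezier, #008000→engrave S157 F2553: (35.049,129.416) → (47.702,150.184) → (59.057,170.272) → (69.113,189.680) → (77.872,208.409) → (85.332,226.458) → (91.494,243.828)

[2] `<path>` quadratic bezier, #008000→engrave S157 F2553: (104.115,60.089) → (98.308,99.731) → (90.595,136.403) → (80.976,170.107) → (69.451,200.841) → (56.021,228.607) → (40.684,253.404)

[3] `<polygon>` rectangle, #008000→engrave S157 F2553: (58.938,160.976) → (112.089,160.976) → (112.089,149.968) → (58.938,149.968) → (58.938,160.976) (closed)

[4] `<path>` regular polygon, #008000→engrave S157 F2553: (85.113,174.447) → (109.424,177.597) → (99.997,154.968) → (85.113,174.447) (closed)

[5] `<path>` quadratic bezier, #008000→engrave S157 F2553: (101.822,148.487) → (99.442,169.932) → (93.986,187.682) → (85.454,201.738) → (73.846,212.099) → (59.163,218.766) → (41.404,221.738)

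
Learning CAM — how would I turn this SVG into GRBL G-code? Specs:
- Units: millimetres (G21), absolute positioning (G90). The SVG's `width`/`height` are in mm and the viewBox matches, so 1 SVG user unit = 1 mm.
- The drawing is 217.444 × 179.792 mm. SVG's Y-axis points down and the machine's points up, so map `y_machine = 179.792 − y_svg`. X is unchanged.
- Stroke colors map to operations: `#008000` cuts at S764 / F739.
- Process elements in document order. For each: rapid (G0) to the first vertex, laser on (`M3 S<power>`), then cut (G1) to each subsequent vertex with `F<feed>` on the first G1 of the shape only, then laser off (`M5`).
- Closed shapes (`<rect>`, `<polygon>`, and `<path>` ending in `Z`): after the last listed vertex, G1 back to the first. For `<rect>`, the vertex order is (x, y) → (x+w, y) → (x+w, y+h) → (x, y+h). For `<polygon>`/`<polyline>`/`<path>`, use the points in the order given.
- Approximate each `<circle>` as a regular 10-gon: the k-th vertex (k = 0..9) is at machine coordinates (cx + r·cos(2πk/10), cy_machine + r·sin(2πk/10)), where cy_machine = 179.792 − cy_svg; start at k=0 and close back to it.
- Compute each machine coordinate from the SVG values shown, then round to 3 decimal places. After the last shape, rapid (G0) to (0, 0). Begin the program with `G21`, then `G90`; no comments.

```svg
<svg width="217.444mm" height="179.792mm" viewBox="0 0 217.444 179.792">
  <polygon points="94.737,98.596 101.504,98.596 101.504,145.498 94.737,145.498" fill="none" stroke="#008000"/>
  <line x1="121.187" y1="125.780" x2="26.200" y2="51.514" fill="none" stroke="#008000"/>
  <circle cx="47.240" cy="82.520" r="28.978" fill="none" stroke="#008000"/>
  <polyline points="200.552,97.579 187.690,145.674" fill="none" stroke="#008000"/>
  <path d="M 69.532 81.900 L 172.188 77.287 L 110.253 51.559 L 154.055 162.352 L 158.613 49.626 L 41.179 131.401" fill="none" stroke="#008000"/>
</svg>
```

G21
G90
G0 X94.737 Y81.196
M3 S764
G1 X101.504 Y81.196 F739
G1 X101.504 Y34.294
G1 X94.737 Y34.294
G1 X94.737 Y81.196
M5
G0 X121.187 Y54.012
M3 S764
G1 X26.200 Y128.278 F739
M5
G0 X76.218 Y97.272
M3 S764
G1 X70.684 Y114.305 F739
G1 X56.195 Y124.832
G1 X38.285 Y124.832
G1 X23.796 Y114.305
G1 X18.262 Y97.272
G1 X23.796 Y80.239
G1 X38.285 Y69.712
G1 X56.195 Y69.712
G1 X70.684 Y80.239
G1 X76.218 Y97.272
M5
G0 X200.552 Y82.213
M3 S764
G1 X187.690 Y34.118 F739
M5
G0 X69.532 Y97.892
M3 S764
G1 X172.188 Y102.505 F739
G1 X110.253 Y128.233
G1 X154.055 Y17.440
G1 X158.613 Y130.166
G1 X41.179 Y48.391
M5
G0 X0.000 Y0.000

viewBox `0 0 217.444 179.792` with mm width/height → 1 unit = 1 mm. Flip: y_m = 179.792 − y_svg.

**Shape 1** — `<polygon>` rectangle, stroke `#008000` → cut (S764, F739). Machine vertices: (94.737,81.196) → (101.504,81.196) → (101.504,34.294) → (94.737,34.294) → (94.737,81.196). Closed: final G1 returns to the first vertex.

**Shape 2** — `<line>` line segment, stroke `#008000` → cut (S764, F739). Machine vertices: (121.187,54.012) → (26.200,128.278). Open path.

**Shape 3** — `<circle>` circle, stroke `#008000` → cut (S764, F739). Machine vertices: (76.218,97.272) → (70.684,114.305) → (56.195,124.832) → (38.285,124.832) → (23.796,114.305) → (18.262,97.272) → (23.796,80.239) → (38.285,69.712) → (56.195,69.712) → (70.684,80.239) → (76.218,97.272). Closed: final G1 returns to the first vertex.

**Shape 4** — `<polyline>` line segment, stroke `#008000` → cut (S764, F739). Machine vertices: (200.552,82.213) → (187.690,34.118). Open path.

**Shape 5** — `<path>` open polyline, stroke `#008000` → cut (S764, F739). Machine vertices: (69.532,97.892) → (172.188,102.505) → (110.253,128.233) → (154.055,17.440) → (158.613,130.166) → (41.179,48.391). Open path.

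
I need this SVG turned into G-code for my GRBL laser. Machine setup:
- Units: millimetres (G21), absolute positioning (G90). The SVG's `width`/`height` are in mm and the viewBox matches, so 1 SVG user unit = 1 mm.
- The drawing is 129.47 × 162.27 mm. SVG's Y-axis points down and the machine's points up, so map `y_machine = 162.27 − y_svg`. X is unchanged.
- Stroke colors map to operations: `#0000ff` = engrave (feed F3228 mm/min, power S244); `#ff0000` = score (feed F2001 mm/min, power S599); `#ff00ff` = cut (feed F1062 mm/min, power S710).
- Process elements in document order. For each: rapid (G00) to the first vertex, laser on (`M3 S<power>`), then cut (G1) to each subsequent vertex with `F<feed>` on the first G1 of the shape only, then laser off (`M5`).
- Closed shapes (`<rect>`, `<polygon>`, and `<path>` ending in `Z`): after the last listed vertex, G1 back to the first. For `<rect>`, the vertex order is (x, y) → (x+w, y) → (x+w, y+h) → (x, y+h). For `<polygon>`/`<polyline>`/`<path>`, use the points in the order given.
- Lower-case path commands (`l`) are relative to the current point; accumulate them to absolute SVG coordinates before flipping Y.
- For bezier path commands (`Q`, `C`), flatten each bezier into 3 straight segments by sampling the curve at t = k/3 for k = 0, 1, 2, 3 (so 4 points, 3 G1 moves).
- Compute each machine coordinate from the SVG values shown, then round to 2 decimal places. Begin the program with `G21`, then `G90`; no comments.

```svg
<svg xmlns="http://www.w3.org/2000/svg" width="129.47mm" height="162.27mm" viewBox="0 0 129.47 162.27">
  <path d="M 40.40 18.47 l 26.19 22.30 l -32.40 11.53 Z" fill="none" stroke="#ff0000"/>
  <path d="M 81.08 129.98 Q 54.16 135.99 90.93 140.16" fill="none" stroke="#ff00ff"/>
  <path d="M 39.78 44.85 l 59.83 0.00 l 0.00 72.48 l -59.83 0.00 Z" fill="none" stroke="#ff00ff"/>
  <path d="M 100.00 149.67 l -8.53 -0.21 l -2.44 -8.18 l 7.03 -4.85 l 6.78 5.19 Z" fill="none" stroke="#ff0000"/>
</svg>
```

G21
G90
G00 X40.40 Y143.80
M3 S599
G1 X66.59 Y121.50 F2001
G1 X34.19 Y109.97
G1 X40.40 Y143.80
M5
G00 X81.08 Y32.29
M3 S710
G1 X70.21 Y28.49 F1062
G1 X73.49 Y25.09
G1 X90.93 Y22.11
M5
G00 X39.78 Y117.42
M3 S710
G1 X99.61 Y117.42 F1062
G1 X99.61 Y44.94
G1 X39.78 Y44.94
G1 X39.78 Y117.42
M5
G00 X100.00 Y12.60
M3 S599
G1 X91.47 Y12.81 F2001
G1 X89.03 Y20.99
G1 X96.06 Y25.84
G1 X102.84 Y20.65
G1 X100.00 Y12.60
M5

1 u = 1 mm; y_m = 162.27 − y.

[1] `<path>` regular polygon, #ff0000→score S599 F2001: (40.40,143.80) → (66.59,121.50) → (34.19,109.97) → (40.40,143.80) (closed)

[2] `<path>` quadratic bezier, #ff00ff→cut S710 F1062: (81.08,32.29) → (70.21,28.49) → (73.49,25.09) → (90.93,22.11)

[3] `<path>` rectangle, #ff00ff→cut S710 F1062: (39.78,117.42) → (99.61,117.42) → (99.61,44.94) → (39.78,44.94) → (39.78,117.42) (closed)

[4] `<path>` regular polygon, #ff0000→score S599 F2001: (100.00,12.60) → (91.47,12.81) → (89.03,20.99) → (96.06,25.84) → (102.84,20.65) → (100.00,12.60) (closed)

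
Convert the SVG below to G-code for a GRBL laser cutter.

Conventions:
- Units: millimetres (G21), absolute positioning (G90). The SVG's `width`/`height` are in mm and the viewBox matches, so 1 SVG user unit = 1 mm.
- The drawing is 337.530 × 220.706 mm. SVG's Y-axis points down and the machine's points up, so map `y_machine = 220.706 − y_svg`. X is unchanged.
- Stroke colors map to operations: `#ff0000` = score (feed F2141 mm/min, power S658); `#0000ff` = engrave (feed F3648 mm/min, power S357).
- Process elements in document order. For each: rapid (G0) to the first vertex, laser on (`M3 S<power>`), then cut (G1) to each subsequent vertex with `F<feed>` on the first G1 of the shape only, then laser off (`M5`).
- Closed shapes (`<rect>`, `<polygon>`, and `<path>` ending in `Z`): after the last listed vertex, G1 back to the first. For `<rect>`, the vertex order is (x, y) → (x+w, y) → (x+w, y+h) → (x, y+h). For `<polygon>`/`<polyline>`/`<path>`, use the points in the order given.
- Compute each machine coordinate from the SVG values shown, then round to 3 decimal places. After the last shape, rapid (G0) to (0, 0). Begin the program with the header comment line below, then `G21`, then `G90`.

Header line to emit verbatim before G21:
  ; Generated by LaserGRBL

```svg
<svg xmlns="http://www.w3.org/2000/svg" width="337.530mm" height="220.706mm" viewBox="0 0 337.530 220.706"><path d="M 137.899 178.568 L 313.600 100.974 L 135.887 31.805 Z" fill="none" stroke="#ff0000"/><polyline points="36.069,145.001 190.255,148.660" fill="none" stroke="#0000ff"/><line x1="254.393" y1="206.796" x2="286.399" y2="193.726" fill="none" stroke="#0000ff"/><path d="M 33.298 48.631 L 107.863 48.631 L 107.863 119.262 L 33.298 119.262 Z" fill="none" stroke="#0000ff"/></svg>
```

viewBox `0 0 337.530 220.706` with mm width/height → 1 unit = 1 mm. Flip: y_m = 220.706 − y_svg.

**Shape 1** — `<path>` closed polygon, stroke `#ff0000` → score (S658, F2141). Machine vertices: (137.899,42.138) → (313.600,119.732) → (135.887,188.901) → (137.899,42.138). Closed: final G1 returns to the first vertex.

**Shape 2** — `<polyline>` line segment, stroke `#0000ff` → engrave (S357, F3648). Machine vertices: (36.069,75.705) → (190.255,72.046). Open path.

**Shape 3** — `<line>` line segment, stroke `#0000ff` → engrave (S357, F3648). Machine vertices: (254.393,13.910) → (286.399,26.980). Open path.

**Shape 4** — `<path>` rectangle, stroke `#0000ff` → engrave (S357, F3648). Machine vertices: (33.298,172.075) → (107.863,172.075) → (107.863,101.444) → (33.298,101.444) → (33.298,172.075). Closed: final G1 returns to the first vertex.

; Generated by LaserGRBL
G21
G90
G0 X137.899 Y42.138
M3 S658
G1 X313.600 Y119.732 F2141
G1 X135.887 Y188.901
G1 X137.899 Y42.138
M5
G0 X36.069 Y75.705
M3 S357
G1 X190.255 Y72.046 F3648
M5
G0 X254.393 Y13.910
M3 S357
G1 X286.399 Y26.980 F3648
M5
G0 X33.298 Y172.075
M3 S357
G1 X107.863 Y172.075 F3648
G1 X107.863 Y101.444
G1 X33.298 Y101.444
G1 X33.298 Y172.075
M5
G0 X0.000 Y0.000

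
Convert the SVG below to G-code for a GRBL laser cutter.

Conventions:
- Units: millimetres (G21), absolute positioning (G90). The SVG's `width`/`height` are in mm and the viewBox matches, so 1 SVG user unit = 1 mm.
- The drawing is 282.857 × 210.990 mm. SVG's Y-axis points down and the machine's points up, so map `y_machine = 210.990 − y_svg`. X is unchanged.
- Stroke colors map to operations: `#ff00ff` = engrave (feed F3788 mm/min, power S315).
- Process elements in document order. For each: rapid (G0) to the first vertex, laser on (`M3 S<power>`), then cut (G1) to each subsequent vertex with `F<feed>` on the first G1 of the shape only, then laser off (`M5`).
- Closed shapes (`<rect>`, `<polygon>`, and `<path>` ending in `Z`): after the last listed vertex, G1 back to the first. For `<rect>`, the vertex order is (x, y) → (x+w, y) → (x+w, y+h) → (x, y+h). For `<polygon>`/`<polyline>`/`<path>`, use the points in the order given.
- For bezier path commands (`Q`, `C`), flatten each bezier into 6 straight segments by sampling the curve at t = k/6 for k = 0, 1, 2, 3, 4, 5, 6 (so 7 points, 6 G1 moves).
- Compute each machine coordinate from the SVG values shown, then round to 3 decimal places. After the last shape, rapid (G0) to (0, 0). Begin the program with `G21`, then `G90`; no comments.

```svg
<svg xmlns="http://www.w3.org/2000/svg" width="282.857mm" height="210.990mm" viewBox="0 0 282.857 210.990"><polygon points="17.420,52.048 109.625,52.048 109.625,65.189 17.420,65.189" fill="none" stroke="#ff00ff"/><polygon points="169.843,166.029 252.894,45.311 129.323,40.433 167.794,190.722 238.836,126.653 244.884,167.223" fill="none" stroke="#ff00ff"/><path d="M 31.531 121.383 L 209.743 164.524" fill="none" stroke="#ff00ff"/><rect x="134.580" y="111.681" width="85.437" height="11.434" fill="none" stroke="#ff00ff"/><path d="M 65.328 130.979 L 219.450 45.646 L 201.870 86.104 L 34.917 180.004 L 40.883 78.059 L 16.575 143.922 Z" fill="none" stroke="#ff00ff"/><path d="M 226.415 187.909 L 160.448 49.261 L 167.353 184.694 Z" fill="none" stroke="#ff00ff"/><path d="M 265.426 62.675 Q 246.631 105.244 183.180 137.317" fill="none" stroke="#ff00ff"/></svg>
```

G21
G90
G0 X17.420 Y158.942
M3 S315
G1 X109.625 Y158.942 F3788
G1 X109.625 Y145.801
G1 X17.420 Y145.801
G1 X17.420 Y158.942
M5
G0 X169.843 Y44.961
M3 S315
G1 X252.894 Y165.679 F3788
G1 X129.323 Y170.557
G1 X167.794 Y20.268
G1 X238.836 Y84.337
G1 X244.884 Y43.767
G1 X169.843 Y44.961
M5
G0 X31.531 Y89.607
M3 S315
G1 X209.743 Y46.466 F3788
M5
G0 X134.580 Y99.309
M3 S315
G1 X220.017 Y99.309 F3788
G1 X220.017 Y87.875
G1 X134.580 Y87.875
G1 X134.580 Y99.309
M5
G0 X65.328 Y80.011
M3 S315
G1 X219.450 Y165.344 F3788
G1 X201.870 Y124.886
G1 X34.917 Y30.986
G1 X40.883 Y132.931
G1 X16.575 Y67.068
G1 X65.328 Y80.011
M5
G0 X226.415 Y23.081
M3 S315
G1 X160.448 Y161.729 F3788
G1 X167.353 Y26.296
G1 X226.415 Y23.081
M5
G0 X265.426 Y148.315
M3 S315
G1 X257.921 Y134.417 F3788
G1 X247.934 Y121.102
G1 X235.467 Y108.370
G1 X220.519 Y96.221
G1 X203.090 Y84.656
G1 X183.180 Y73.673
M5
G0 X0.000 Y0.000

viewBox `0 0 282.857 210.990` with mm width/height → 1 unit = 1 mm. Flip: y_m = 210.990 − y_svg.

**Shape 1** — `<polygon>` rectangle, stroke `#ff00ff` → engrave (S315, F3788). Machine vertices: (17.420,158.942) → (109.625,158.942) → (109.625,145.801) → (17.420,145.801) → (17.420,158.942). Closed: final G1 returns to the first vertex.

**Shape 2** — `<polygon>` closed polygon, stroke `#ff00ff` → engrave (S315, F3788). Machine vertices: (169.843,44.961) → (252.894,165.679) → (129.323,170.557) → (167.794,20.268) → (238.836,84.337) → (244.884,43.767) → (169.843,44.961). Closed: final G1 returns to the first vertex.

**Shape 3** — `<path>` line segment, stroke `#ff00ff` → engrave (S315, F3788). Machine vertices: (31.531,89.607) → (209.743,46.466). Open path.

**Shape 4** — `<rect>` rectangle, stroke `#ff00ff` → engrave (S315, F3788). Machine vertices: (134.580,99.309) → (220.017,99.309) → (220.017,87.875) → (134.580,87.875) → (134.580,99.309). Closed: final G1 returns to the first vertex.

**Shape 5** — `<path>` closed polygon, stroke `#ff00ff` → engrave (S315, F3788). Machine vertices: (65.328,80.011) → (219.450,165.344) → (201.870,124.886) → (34.917,30.986) → (40.883,132.931) → (16.575,67.068) → (65.328,80.011). Closed: final G1 returns to the first vertex.

**Shape 6** — `<path>` closed polygon, stroke `#ff00ff` → engrave (S315, F3788). Machine vertices: (226.415,23.081) → (160.448,161.729) → (167.353,26.296) → (226.415,23.081). Closed: final G1 returns to the first vertex.

**Shape 7** — `<path>` quadratic bezier, stroke `#ff00ff` → engrave (S315, F3788). Control points (SVG): P0=(265.426,62.675), P1=(246.631,105.244), P2=(183.180,137.317); sampled at t=k/6. Machine vertices: (265.426,148.315) → (257.921,134.417) → (247.934,121.102) → (235.467,108.370) → (220.519,96.221) → (203.090,84.656) → (183.180,73.673). Open path.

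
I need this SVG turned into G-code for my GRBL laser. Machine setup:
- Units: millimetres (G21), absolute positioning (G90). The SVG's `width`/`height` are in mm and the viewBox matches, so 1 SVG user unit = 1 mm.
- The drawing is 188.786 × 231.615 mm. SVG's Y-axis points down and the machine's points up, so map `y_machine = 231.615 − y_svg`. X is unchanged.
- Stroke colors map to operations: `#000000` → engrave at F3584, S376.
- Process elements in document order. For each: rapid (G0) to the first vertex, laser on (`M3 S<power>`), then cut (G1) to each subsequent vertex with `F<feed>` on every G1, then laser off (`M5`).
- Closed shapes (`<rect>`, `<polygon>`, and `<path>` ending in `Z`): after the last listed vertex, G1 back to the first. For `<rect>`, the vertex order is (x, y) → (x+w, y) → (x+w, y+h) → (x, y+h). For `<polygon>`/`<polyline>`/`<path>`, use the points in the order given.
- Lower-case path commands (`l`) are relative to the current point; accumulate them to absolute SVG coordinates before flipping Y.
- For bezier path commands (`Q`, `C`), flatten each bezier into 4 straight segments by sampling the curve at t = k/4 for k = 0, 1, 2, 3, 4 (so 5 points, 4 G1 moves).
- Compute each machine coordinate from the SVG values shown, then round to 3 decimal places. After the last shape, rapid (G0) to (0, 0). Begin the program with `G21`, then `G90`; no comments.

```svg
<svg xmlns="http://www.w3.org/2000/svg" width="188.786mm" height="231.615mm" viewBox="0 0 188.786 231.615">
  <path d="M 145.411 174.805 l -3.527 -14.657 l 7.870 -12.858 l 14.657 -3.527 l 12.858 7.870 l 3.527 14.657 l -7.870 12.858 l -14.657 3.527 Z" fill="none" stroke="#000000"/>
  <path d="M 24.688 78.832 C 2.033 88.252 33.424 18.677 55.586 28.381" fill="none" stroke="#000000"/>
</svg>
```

G21
G90
G0 X145.411 Y56.810
M3 S376
G1 X141.884 Y71.467 F3584
G1 X149.754 Y84.325 F3584
G1 X164.411 Y87.852 F3584
G1 X177.269 Y79.982 F3584
G1 X180.796 Y65.325 F3584
G1 X172.926 Y52.467 F3584
G1 X158.269 Y48.940 F3584
G1 X145.411 Y56.810 F3584
M5
G0 X24.688 Y152.783
M3 S376
G1 X16.842 Y158.057 F3584
G1 X23.331 Y178.115 F3584
G1 X38.223 Y198.120 F3584
G1 X55.586 Y203.234 F3584
M5
G0 X0.000 Y0.000

Since the viewBox matches the mm dimensions, user units are millimetres directly. The only transform is the Y-flip y_m = 231.615 − y_svg.

Shape 1 is a regular polygon drawn with `<path>`. Its stroke #000000 means engrave at S376, F3584. After flipping Y the toolpath is (145.411,56.810) → (141.884,71.467) → (149.754,84.325) → (164.411,87.852) → (177.269,79.982) → (180.796,65.325) → (172.926,52.467) → (158.269,48.940) → (145.411,56.810), returning to the start.

Shape 2 is a cubic bezier drawn with `<path>`. Its stroke #000000 means engrave at S376, F3584. After flipping Y the toolpath is (24.688,152.783) → (16.842,158.057) → (23.331,178.115) → (38.223,198.120) → (55.586,203.234).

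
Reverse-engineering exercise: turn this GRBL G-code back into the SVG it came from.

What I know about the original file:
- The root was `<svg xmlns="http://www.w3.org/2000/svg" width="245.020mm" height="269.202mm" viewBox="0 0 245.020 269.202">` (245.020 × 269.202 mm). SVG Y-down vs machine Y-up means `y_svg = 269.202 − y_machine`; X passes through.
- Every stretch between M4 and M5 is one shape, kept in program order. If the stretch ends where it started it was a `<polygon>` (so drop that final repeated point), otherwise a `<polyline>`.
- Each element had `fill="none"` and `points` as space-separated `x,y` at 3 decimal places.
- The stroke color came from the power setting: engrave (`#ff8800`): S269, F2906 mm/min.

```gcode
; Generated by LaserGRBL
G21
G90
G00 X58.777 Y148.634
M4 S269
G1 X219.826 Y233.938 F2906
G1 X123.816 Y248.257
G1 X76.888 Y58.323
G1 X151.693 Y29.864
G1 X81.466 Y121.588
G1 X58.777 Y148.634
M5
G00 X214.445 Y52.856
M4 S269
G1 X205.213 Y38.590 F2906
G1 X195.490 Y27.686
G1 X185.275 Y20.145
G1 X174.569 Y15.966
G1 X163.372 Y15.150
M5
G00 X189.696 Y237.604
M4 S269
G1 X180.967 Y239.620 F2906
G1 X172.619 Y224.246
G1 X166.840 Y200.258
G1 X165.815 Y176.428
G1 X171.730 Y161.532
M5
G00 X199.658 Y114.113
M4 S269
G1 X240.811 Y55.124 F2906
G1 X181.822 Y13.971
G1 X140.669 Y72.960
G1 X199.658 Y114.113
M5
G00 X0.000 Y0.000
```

<svg xmlns="http://www.w3.org/2000/svg" width="245.020mm" height="269.202mm" viewBox="0 0 245.020 269.202">
  <polygon points="58.777,120.568 219.826,35.264 123.816,20.945 76.888,210.879 151.693,239.338 81.466,147.614" fill="none" stroke="#ff8800"/>
  <polyline points="214.445,216.346 205.213,230.612 195.490,241.516 185.275,249.057 174.569,253.236 163.372,254.052" fill="none" stroke="#ff8800"/>
  <polyline points="189.696,31.598 180.967,29.582 172.619,44.956 166.840,68.944 165.815,92.774 171.730,107.670" fill="none" stroke="#ff8800"/>
  <polygon points="199.658,155.089 240.811,214.078 181.822,255.231 140.669,196.242" fill="none" stroke="#ff8800"/>
</svg>

y_svg = 269.202 − y_m. Every run uses S269, so all elements get stroke `#ff8800` (engrave).

[1] closed run; points: 58.777,120.568 219.826,35.264 123.816,20.945 76.888,210.879 151.693,239.338 81.466,147.614

[2] open run; points: 214.445,216.346 205.213,230.612 195.490,241.516 185.275,249.057 174.569,253.236 163.372,254.052

[3] open run; points: 189.696,31.598 180.967,29.582 172.619,44.956 166.840,68.944 165.815,92.774 171.730,107.670

[4] closed run; points: 199.658,155.089 240.811,214.078 181.822,255.231 140.669,196.242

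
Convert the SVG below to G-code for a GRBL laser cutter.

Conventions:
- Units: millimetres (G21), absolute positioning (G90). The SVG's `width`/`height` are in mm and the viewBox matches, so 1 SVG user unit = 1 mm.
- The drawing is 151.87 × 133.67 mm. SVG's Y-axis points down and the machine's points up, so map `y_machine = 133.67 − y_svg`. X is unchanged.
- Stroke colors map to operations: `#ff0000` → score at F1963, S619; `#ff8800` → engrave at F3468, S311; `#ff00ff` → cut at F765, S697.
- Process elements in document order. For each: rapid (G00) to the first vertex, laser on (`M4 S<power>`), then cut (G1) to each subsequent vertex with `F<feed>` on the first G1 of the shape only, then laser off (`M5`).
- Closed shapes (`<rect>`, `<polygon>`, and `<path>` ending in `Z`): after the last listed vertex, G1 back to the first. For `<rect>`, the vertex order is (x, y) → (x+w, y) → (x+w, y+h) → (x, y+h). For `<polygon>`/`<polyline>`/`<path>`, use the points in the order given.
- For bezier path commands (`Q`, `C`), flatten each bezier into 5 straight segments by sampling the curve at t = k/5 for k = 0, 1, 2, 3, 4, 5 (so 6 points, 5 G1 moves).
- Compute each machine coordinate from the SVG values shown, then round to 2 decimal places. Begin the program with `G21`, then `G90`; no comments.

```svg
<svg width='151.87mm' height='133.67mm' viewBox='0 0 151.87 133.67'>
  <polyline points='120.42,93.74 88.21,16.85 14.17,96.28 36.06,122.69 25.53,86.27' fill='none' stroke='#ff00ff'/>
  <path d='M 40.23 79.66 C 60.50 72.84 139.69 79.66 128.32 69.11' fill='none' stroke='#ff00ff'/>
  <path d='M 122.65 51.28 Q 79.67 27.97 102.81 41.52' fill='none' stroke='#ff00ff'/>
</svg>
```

G21
G90
G00 X120.42 Y39.93
M4 S697
G1 X88.21 Y116.82 F765
G1 X14.17 Y37.39
G1 X36.06 Y10.98
G1 X25.53 Y47.40
M5
G00 X40.23 Y54.01
M4 S697
G1 X58.27 Y56.71 F765
G1 X83.27 Y57.63
G1 X108.06 Y58.25
G1 X125.47 Y60.07
G1 X128.32 Y64.56
M5
G00 X122.65 Y82.39
M4 S697
G1 X108.10 Y90.24 F765
G1 X98.85 Y95.14
G1 X94.88 Y97.09
G1 X96.20 Y96.10
G1 X102.81 Y92.15
M5

1 u = 1 mm; y_m = 133.67 − y.

[1] `<polyline>` open polyline, #ff00ff→cut S697 F765: (120.42,39.93) → (88.21,116.82) → (14.17,37.39) → (36.06,10.98) → (25.53,47.40)

[2] `<path>` cubic bezier, #ff00ff→cut S697 F765: (40.23,54.01) → (58.27,56.71) → (83.27,57.63) → (108.06,58.25) → (125.47,60.07) → (128.32,64.56)

[3] `<path>` quadratic bezier, #ff00ff→cut S697 F765: (122.65,82.39) → (108.10,90.24) → (98.85,95.14) → (94.88,97.09) → (96.20,96.10) → (102.81,92.15)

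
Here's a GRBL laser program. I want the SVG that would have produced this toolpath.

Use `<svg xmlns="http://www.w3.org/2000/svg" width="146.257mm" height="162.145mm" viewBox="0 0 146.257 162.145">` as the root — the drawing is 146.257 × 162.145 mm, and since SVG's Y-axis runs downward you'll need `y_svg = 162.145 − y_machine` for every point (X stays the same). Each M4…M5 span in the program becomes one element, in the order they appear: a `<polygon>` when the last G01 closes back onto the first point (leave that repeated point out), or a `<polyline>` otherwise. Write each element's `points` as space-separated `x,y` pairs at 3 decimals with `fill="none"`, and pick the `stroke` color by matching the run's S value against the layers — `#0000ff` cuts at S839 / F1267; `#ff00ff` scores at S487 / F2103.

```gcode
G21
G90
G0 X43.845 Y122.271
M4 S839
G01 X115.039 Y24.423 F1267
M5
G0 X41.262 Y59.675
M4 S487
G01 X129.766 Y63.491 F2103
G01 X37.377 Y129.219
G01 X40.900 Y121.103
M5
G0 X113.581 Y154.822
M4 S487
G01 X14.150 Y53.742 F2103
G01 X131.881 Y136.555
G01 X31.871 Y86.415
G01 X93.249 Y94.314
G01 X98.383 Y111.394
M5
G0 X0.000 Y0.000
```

Machine Y-up, SVG Y-down with viewBox height 162.145, so y_svg = 162.145 − y_machine; X carries over.

Run 1: S839 ⇒ cut layer `#0000ff`. The run is open, so emit a `<polyline>` with points (Y-flipped): 43.845,39.874 115.039,137.722.

Run 2: the run's S487 means `#ff00ff` (score). The run is open, so emit a `<polyline>` with points (Y-flipped): 41.262,102.470 129.766,98.654 37.377,32.926 40.900,41.042.

Run 3: S487 ⇒ score layer `#ff00ff`. The run is open, so emit a `<polyline>` with points (Y-flipped): 113.581,7.323 14.150,108.403 131.881,25.590 31.871,75.730 93.249,67.831 98.383,50.751.

<svg xmlns="http://www.w3.org/2000/svg" width="146.257mm" height="162.145mm" viewBox="0 0 146.257 162.145">
  <polyline points="43.845,39.874 115.039,137.722" fill="none" stroke="#0000ff"/>
  <polyline points="41.262,102.470 129.766,98.654 37.377,32.926 40.900,41.042" fill="none" stroke="#ff00ff"/>
  <polyline points="113.581,7.323 14.150,108.403 131.881,25.590 31.871,75.730 93.249,67.831 98.383,50.751" fill="none" stroke="#ff00ff"/>
</svg>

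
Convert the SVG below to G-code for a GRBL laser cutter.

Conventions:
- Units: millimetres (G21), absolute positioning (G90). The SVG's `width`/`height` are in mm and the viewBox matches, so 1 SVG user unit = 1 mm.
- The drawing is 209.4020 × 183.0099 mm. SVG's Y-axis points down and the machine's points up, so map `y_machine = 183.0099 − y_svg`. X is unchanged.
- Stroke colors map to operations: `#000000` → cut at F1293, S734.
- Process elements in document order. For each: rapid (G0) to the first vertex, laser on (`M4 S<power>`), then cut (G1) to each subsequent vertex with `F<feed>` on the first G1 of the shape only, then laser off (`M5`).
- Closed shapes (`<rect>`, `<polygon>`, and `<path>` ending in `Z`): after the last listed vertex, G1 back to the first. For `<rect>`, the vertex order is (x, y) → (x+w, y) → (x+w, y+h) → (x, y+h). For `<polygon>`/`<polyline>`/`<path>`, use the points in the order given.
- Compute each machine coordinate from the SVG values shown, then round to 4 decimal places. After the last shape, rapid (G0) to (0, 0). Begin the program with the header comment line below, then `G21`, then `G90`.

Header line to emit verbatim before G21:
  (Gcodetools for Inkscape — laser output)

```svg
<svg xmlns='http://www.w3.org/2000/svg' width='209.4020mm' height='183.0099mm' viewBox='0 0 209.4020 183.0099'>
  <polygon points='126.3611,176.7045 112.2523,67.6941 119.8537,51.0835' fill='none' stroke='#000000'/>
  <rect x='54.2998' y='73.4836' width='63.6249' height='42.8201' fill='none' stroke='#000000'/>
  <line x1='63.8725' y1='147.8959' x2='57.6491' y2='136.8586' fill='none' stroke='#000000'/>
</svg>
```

(Gcodetools for Inkscape — laser output)
G21
G90
G0 X126.3611 Y6.3054
M4 S734
G1 X112.2523 Y115.3158 F1293
G1 X119.8537 Y131.9264
G1 X126.3611 Y6.3054
M5
G0 X54.2998 Y109.5263
M4 S734
G1 X117.9247 Y109.5263 F1293
G1 X117.9247 Y66.7062
G1 X54.2998 Y66.7062
G1 X54.2998 Y109.5263
M5
G0 X63.8725 Y35.1140
M4 S734
G1 X57.6491 Y46.1513 F1293
M5
G0 X0.0000 Y0.0000

1 u = 1 mm; y_m = 183.0099 − y.

[1] `<polygon>` closed polygon, #000000→cut S734 F1293: (126.3611,6.3054) → (112.2523,115.3158) → (119.8537,131.9264) → (126.3611,6.3054) (closed)

[2] `<rect>` rectangle, #000000→cut S734 F1293: (54.2998,109.5263) → (117.9247,109.5263) → (117.9247,66.7062) → (54.2998,66.7062) → (54.2998,109.5263) (closed)

[3] `<line>` line segment, #000000→cut S734 F1293: (63.8725,35.1140) → (57.6491,46.1513)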